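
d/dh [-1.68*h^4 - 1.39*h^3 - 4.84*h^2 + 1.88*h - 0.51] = -6.72*h^3 - 4.17*h^2 - 9.68*h + 1.88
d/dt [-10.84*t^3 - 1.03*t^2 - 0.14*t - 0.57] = -32.52*t^2 - 2.06*t - 0.14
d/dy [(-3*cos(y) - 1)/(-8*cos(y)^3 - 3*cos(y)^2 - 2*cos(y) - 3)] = (48*cos(y)^3 + 33*cos(y)^2 + 6*cos(y) - 7)*sin(y)/(-3*sin(y)^2 + 8*cos(y) + 2*cos(3*y) + 6)^2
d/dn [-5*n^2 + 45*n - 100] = 45 - 10*n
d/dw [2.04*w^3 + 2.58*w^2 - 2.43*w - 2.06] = 6.12*w^2 + 5.16*w - 2.43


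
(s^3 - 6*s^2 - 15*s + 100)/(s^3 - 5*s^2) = (s^2 - s - 20)/s^2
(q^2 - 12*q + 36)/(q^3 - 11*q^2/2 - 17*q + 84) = 2*(q - 6)/(2*q^2 + q - 28)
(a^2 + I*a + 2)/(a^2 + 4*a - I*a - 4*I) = (a + 2*I)/(a + 4)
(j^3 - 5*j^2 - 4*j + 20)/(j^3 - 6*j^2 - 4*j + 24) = (j - 5)/(j - 6)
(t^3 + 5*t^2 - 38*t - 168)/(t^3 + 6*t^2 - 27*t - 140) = (t - 6)/(t - 5)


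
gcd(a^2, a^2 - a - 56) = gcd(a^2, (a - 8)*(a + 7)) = 1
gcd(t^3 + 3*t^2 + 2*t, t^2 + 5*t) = t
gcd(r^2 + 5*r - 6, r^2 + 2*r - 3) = r - 1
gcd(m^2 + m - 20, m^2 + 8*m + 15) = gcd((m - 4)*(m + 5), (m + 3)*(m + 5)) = m + 5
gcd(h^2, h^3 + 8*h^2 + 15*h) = h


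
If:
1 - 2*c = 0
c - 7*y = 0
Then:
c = 1/2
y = 1/14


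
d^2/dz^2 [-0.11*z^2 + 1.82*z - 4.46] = -0.220000000000000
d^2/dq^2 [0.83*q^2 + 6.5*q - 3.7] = 1.66000000000000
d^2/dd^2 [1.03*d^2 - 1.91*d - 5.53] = 2.06000000000000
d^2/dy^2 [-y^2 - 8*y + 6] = -2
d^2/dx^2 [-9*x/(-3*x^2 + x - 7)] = 18*(x*(6*x - 1)^2 + (1 - 9*x)*(3*x^2 - x + 7))/(3*x^2 - x + 7)^3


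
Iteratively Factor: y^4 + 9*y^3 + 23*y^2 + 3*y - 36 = (y + 4)*(y^3 + 5*y^2 + 3*y - 9) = (y + 3)*(y + 4)*(y^2 + 2*y - 3) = (y - 1)*(y + 3)*(y + 4)*(y + 3)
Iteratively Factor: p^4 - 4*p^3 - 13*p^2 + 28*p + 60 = (p - 5)*(p^3 + p^2 - 8*p - 12) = (p - 5)*(p + 2)*(p^2 - p - 6) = (p - 5)*(p - 3)*(p + 2)*(p + 2)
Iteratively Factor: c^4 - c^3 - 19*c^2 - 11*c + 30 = (c - 5)*(c^3 + 4*c^2 + c - 6) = (c - 5)*(c + 3)*(c^2 + c - 2) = (c - 5)*(c - 1)*(c + 3)*(c + 2)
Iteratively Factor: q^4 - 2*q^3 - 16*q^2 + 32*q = (q + 4)*(q^3 - 6*q^2 + 8*q) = (q - 2)*(q + 4)*(q^2 - 4*q) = (q - 4)*(q - 2)*(q + 4)*(q)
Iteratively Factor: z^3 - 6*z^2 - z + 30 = (z - 5)*(z^2 - z - 6) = (z - 5)*(z - 3)*(z + 2)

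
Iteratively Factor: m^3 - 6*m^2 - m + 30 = (m + 2)*(m^2 - 8*m + 15) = (m - 5)*(m + 2)*(m - 3)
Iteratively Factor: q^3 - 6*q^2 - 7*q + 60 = (q - 4)*(q^2 - 2*q - 15) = (q - 4)*(q + 3)*(q - 5)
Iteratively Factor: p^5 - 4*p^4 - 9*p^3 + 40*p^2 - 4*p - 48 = (p - 4)*(p^4 - 9*p^2 + 4*p + 12) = (p - 4)*(p + 1)*(p^3 - p^2 - 8*p + 12) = (p - 4)*(p - 2)*(p + 1)*(p^2 + p - 6) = (p - 4)*(p - 2)^2*(p + 1)*(p + 3)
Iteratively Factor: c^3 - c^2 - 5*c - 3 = (c - 3)*(c^2 + 2*c + 1) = (c - 3)*(c + 1)*(c + 1)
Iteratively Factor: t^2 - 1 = (t + 1)*(t - 1)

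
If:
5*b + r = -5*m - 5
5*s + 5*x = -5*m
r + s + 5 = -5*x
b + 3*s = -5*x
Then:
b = 0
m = 2*x/3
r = -10*x/3 - 5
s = -5*x/3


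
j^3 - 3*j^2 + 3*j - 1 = (j - 1)^3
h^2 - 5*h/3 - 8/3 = (h - 8/3)*(h + 1)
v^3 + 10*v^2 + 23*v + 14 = (v + 1)*(v + 2)*(v + 7)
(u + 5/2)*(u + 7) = u^2 + 19*u/2 + 35/2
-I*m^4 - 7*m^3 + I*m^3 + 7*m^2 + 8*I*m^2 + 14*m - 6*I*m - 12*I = (m - 2)*(m - 6*I)*(m - I)*(-I*m - I)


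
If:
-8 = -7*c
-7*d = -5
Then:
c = 8/7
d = 5/7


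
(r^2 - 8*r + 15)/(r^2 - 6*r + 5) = (r - 3)/(r - 1)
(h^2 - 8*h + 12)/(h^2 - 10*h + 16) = (h - 6)/(h - 8)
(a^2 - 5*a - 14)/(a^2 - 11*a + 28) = (a + 2)/(a - 4)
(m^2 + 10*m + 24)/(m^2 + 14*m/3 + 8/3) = 3*(m + 6)/(3*m + 2)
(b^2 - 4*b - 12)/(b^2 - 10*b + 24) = (b + 2)/(b - 4)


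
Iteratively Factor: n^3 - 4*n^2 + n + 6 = (n - 2)*(n^2 - 2*n - 3) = (n - 2)*(n + 1)*(n - 3)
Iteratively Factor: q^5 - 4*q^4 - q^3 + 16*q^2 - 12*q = (q - 1)*(q^4 - 3*q^3 - 4*q^2 + 12*q) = (q - 2)*(q - 1)*(q^3 - q^2 - 6*q) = (q - 2)*(q - 1)*(q + 2)*(q^2 - 3*q) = (q - 3)*(q - 2)*(q - 1)*(q + 2)*(q)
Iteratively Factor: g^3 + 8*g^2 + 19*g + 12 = (g + 1)*(g^2 + 7*g + 12) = (g + 1)*(g + 3)*(g + 4)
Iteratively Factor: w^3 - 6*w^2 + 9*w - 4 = (w - 4)*(w^2 - 2*w + 1) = (w - 4)*(w - 1)*(w - 1)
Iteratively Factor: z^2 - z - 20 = (z - 5)*(z + 4)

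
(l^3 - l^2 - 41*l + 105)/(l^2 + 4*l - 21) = l - 5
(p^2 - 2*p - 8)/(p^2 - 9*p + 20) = (p + 2)/(p - 5)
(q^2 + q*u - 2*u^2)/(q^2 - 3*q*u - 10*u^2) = (q - u)/(q - 5*u)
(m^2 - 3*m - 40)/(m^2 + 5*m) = (m - 8)/m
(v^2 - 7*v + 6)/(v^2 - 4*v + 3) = (v - 6)/(v - 3)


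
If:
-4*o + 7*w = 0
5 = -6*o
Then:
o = -5/6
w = -10/21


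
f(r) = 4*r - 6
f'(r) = 4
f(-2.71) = -16.84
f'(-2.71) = 4.00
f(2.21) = 2.84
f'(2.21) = 4.00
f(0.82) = -2.72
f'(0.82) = 4.00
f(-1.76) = -13.04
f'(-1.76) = 4.00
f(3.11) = 6.44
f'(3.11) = 4.00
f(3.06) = 6.24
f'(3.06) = 4.00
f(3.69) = 8.76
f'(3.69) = 4.00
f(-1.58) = -12.32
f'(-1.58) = 4.00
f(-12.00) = -54.00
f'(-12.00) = 4.00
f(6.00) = 18.00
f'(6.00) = 4.00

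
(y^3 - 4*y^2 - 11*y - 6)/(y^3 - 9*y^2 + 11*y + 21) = (y^2 - 5*y - 6)/(y^2 - 10*y + 21)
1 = 1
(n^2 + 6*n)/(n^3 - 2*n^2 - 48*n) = 1/(n - 8)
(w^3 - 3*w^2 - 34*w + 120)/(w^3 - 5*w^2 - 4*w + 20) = (w^2 + 2*w - 24)/(w^2 - 4)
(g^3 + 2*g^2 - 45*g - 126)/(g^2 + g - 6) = (g^2 - g - 42)/(g - 2)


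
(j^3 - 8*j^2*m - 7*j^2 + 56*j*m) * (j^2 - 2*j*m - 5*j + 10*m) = j^5 - 10*j^4*m - 12*j^4 + 16*j^3*m^2 + 120*j^3*m + 35*j^3 - 192*j^2*m^2 - 350*j^2*m + 560*j*m^2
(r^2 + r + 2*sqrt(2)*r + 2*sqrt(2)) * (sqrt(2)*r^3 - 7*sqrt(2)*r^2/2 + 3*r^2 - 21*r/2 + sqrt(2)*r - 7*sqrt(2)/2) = sqrt(2)*r^5 - 5*sqrt(2)*r^4/2 + 7*r^4 - 35*r^3/2 + 7*sqrt(2)*r^3/2 - 35*sqrt(2)*r^2/2 - 41*r^2/2 - 49*sqrt(2)*r/2 - 10*r - 14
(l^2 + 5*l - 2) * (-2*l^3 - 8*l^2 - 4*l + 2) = -2*l^5 - 18*l^4 - 40*l^3 - 2*l^2 + 18*l - 4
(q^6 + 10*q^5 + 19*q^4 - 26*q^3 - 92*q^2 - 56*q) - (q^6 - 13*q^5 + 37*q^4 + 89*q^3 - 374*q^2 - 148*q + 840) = 23*q^5 - 18*q^4 - 115*q^3 + 282*q^2 + 92*q - 840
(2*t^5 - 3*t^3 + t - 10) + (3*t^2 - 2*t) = 2*t^5 - 3*t^3 + 3*t^2 - t - 10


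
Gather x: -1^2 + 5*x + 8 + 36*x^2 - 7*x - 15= 36*x^2 - 2*x - 8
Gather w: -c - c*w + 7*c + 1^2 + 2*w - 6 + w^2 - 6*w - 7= 6*c + w^2 + w*(-c - 4) - 12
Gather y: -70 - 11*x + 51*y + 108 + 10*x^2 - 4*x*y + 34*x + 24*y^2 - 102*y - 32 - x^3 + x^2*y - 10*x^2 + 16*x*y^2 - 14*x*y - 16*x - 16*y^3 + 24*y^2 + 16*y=-x^3 + 7*x - 16*y^3 + y^2*(16*x + 48) + y*(x^2 - 18*x - 35) + 6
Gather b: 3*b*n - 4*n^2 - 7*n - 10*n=3*b*n - 4*n^2 - 17*n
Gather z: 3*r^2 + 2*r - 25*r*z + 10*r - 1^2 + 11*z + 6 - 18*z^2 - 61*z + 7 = 3*r^2 + 12*r - 18*z^2 + z*(-25*r - 50) + 12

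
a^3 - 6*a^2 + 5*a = a*(a - 5)*(a - 1)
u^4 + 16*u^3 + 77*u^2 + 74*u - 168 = (u - 1)*(u + 4)*(u + 6)*(u + 7)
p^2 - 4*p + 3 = (p - 3)*(p - 1)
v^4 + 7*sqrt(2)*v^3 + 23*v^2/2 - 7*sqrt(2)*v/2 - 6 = (v - sqrt(2)/2)*(v + sqrt(2)/2)*(v + sqrt(2))*(v + 6*sqrt(2))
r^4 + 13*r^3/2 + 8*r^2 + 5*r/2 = r*(r + 1/2)*(r + 1)*(r + 5)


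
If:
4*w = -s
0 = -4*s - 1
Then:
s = -1/4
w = 1/16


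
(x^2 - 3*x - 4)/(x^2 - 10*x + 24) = (x + 1)/(x - 6)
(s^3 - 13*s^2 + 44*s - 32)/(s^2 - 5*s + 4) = s - 8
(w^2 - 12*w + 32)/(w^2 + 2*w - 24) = (w - 8)/(w + 6)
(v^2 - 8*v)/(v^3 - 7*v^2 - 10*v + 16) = v/(v^2 + v - 2)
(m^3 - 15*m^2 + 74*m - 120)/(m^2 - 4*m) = m - 11 + 30/m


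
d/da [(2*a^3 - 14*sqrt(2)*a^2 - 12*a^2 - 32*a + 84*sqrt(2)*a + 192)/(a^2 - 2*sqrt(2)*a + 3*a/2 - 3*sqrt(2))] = 4*(2*a^4 - 8*sqrt(2)*a^3 + 6*a^3 - 99*sqrt(2)*a^2 + 70*a^2 - 216*a + 72*sqrt(2)*a - 792 + 480*sqrt(2))/(4*a^4 - 16*sqrt(2)*a^3 + 12*a^3 - 48*sqrt(2)*a^2 + 41*a^2 - 36*sqrt(2)*a + 96*a + 72)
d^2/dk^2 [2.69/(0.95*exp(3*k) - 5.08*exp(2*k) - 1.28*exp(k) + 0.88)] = ((-22.9995*exp(2*k) + 54.6608*exp(k) + 3.4432)*(0.95*exp(3*k) - 5.08*exp(2*k) - 1.28*exp(k) + 0.88) + 2.69*(-5.7*exp(2*k) + 20.32*exp(k) + 2.56)*(-2.85*exp(2*k) + 10.16*exp(k) + 1.28)*exp(k))*exp(k)/(0.95*exp(3*k) - 5.08*exp(2*k) - 1.28*exp(k) + 0.88)^3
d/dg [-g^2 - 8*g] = -2*g - 8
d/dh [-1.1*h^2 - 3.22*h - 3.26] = -2.2*h - 3.22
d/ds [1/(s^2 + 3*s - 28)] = (-2*s - 3)/(s^2 + 3*s - 28)^2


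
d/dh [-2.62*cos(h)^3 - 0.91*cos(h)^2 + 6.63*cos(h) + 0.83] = (7.86*cos(h)^2 + 1.82*cos(h) - 6.63)*sin(h)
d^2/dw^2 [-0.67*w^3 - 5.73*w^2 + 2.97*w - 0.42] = -4.02*w - 11.46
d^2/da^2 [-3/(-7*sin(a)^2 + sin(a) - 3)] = 3*(-196*sin(a)^4 + 21*sin(a)^3 + 377*sin(a)^2 - 45*sin(a) - 40)/(7*sin(a)^2 - sin(a) + 3)^3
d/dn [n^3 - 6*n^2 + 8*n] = 3*n^2 - 12*n + 8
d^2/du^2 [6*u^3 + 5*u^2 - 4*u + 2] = 36*u + 10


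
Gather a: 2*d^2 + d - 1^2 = 2*d^2 + d - 1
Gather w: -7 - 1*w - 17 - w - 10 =-2*w - 34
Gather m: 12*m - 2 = 12*m - 2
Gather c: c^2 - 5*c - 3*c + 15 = c^2 - 8*c + 15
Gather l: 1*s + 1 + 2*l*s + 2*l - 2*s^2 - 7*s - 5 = l*(2*s + 2) - 2*s^2 - 6*s - 4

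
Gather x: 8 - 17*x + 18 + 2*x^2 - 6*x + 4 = 2*x^2 - 23*x + 30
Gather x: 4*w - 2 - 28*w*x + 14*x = 4*w + x*(14 - 28*w) - 2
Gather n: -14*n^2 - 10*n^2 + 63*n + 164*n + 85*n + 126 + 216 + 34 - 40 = -24*n^2 + 312*n + 336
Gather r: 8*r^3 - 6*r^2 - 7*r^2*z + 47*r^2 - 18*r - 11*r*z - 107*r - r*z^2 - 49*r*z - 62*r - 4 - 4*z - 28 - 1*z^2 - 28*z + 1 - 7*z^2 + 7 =8*r^3 + r^2*(41 - 7*z) + r*(-z^2 - 60*z - 187) - 8*z^2 - 32*z - 24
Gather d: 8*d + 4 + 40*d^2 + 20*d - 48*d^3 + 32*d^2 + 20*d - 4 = -48*d^3 + 72*d^2 + 48*d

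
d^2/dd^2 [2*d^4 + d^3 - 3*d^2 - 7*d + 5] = 24*d^2 + 6*d - 6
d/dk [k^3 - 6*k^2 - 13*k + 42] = 3*k^2 - 12*k - 13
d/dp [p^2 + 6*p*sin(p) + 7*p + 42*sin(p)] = 6*p*cos(p) + 2*p + 6*sin(p) + 42*cos(p) + 7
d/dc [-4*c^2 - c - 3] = -8*c - 1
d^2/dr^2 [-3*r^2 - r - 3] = -6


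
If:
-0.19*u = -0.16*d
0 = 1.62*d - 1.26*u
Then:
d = 0.00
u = 0.00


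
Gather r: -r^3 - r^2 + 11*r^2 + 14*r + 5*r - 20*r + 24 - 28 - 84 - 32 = -r^3 + 10*r^2 - r - 120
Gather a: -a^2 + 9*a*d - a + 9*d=-a^2 + a*(9*d - 1) + 9*d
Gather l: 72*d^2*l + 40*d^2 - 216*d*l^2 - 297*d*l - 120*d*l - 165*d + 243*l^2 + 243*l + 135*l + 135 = 40*d^2 - 165*d + l^2*(243 - 216*d) + l*(72*d^2 - 417*d + 378) + 135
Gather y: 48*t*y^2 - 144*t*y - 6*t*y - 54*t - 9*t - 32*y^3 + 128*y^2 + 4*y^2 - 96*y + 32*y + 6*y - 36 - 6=-63*t - 32*y^3 + y^2*(48*t + 132) + y*(-150*t - 58) - 42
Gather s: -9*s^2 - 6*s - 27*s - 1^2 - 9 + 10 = -9*s^2 - 33*s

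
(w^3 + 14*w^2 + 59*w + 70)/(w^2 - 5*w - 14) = (w^2 + 12*w + 35)/(w - 7)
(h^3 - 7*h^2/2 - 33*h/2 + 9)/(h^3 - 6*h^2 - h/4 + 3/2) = 2*(h + 3)/(2*h + 1)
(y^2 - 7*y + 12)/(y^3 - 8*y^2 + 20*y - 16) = (y - 3)/(y^2 - 4*y + 4)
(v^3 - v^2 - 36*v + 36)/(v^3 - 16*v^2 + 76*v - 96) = (v^2 + 5*v - 6)/(v^2 - 10*v + 16)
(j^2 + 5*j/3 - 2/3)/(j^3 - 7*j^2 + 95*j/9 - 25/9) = 3*(j + 2)/(3*j^2 - 20*j + 25)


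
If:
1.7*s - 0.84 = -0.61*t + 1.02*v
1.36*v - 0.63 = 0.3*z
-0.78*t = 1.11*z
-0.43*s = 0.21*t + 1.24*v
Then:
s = -1.55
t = 5.14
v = -0.33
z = -3.61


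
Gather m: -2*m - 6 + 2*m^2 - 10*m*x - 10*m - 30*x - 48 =2*m^2 + m*(-10*x - 12) - 30*x - 54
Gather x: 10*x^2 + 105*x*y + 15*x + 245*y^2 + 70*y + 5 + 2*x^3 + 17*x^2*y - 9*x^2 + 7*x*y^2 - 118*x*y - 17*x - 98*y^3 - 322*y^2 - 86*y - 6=2*x^3 + x^2*(17*y + 1) + x*(7*y^2 - 13*y - 2) - 98*y^3 - 77*y^2 - 16*y - 1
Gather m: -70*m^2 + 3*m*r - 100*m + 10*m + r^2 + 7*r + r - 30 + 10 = -70*m^2 + m*(3*r - 90) + r^2 + 8*r - 20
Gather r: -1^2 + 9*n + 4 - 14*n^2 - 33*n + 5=-14*n^2 - 24*n + 8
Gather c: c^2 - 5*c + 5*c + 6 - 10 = c^2 - 4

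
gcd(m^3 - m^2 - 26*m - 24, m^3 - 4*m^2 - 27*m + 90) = m - 6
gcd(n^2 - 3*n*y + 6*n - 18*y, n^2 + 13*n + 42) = n + 6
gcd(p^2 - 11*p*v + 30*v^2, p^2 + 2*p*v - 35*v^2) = p - 5*v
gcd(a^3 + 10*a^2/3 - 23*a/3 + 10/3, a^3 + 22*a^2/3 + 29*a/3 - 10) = a^2 + 13*a/3 - 10/3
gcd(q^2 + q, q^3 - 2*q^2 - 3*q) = q^2 + q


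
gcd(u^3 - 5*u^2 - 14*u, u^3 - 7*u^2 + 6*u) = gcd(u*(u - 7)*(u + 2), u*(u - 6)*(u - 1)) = u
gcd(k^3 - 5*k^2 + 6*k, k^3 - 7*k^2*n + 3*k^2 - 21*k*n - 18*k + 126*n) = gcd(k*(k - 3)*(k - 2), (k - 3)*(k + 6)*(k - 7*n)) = k - 3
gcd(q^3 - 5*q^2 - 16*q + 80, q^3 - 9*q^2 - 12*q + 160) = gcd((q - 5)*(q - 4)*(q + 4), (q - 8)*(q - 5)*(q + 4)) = q^2 - q - 20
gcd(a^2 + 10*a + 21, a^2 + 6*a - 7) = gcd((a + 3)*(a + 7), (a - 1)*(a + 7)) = a + 7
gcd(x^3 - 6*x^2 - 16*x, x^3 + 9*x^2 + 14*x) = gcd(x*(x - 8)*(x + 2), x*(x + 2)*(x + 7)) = x^2 + 2*x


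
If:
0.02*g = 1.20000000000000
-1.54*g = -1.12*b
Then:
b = 82.50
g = 60.00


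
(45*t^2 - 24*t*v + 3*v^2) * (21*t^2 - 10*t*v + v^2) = 945*t^4 - 954*t^3*v + 348*t^2*v^2 - 54*t*v^3 + 3*v^4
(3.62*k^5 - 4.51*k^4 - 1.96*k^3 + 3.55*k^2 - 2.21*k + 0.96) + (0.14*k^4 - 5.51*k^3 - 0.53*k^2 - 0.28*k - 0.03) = 3.62*k^5 - 4.37*k^4 - 7.47*k^3 + 3.02*k^2 - 2.49*k + 0.93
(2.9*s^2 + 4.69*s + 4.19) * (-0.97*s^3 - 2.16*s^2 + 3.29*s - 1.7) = -2.813*s^5 - 10.8133*s^4 - 4.6537*s^3 + 1.4497*s^2 + 5.8121*s - 7.123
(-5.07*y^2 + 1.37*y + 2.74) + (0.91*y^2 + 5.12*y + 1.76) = -4.16*y^2 + 6.49*y + 4.5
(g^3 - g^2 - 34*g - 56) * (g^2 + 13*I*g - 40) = g^5 - g^4 + 13*I*g^4 - 74*g^3 - 13*I*g^3 - 16*g^2 - 442*I*g^2 + 1360*g - 728*I*g + 2240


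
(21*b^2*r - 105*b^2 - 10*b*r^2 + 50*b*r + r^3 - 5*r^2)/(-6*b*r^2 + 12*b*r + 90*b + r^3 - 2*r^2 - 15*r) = (21*b^2 - 10*b*r + r^2)/(-6*b*r - 18*b + r^2 + 3*r)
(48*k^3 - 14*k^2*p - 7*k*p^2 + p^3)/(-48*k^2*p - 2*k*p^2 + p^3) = (-6*k^2 + k*p + p^2)/(p*(6*k + p))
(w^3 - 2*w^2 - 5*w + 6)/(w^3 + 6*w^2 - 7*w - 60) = (w^2 + w - 2)/(w^2 + 9*w + 20)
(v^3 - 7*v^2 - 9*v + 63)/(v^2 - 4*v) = (v^3 - 7*v^2 - 9*v + 63)/(v*(v - 4))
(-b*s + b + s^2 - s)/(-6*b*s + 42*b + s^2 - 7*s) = (b*s - b - s^2 + s)/(6*b*s - 42*b - s^2 + 7*s)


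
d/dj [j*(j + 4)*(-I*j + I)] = I*(-3*j^2 - 6*j + 4)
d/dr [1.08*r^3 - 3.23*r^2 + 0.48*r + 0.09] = 3.24*r^2 - 6.46*r + 0.48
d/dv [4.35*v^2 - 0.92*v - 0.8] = 8.7*v - 0.92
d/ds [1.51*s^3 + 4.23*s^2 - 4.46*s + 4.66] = 4.53*s^2 + 8.46*s - 4.46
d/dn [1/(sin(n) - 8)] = -cos(n)/(sin(n) - 8)^2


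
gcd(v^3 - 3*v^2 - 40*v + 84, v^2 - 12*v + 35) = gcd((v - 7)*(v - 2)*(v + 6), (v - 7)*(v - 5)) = v - 7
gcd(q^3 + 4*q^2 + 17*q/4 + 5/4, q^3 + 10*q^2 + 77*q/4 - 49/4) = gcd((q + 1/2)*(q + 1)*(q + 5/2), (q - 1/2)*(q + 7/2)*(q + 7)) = 1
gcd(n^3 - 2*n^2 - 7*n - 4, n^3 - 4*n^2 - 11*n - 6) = n^2 + 2*n + 1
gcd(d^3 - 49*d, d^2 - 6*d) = d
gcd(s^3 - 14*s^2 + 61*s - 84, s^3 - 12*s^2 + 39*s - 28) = s^2 - 11*s + 28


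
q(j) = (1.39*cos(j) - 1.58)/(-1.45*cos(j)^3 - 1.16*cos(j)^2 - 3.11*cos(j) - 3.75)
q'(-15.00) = -3.91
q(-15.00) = 1.85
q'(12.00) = -0.12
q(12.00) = 0.05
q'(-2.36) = -3.16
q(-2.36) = 1.60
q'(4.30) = -1.33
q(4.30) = 0.82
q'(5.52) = -0.19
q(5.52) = 0.08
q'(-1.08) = -0.35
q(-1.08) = 0.16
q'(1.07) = 0.35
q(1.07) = 0.16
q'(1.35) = 0.54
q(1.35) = 0.28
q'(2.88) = 14.40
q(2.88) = 5.61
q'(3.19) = -6.01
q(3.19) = 8.34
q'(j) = (1.39*cos(j) - 1.58)*(-4.35*sin(j)*cos(j)^2 - 2.32*sin(j)*cos(j) - 3.11*sin(j))/(-1.45*cos(j)^3 - 1.16*cos(j)^2 - 3.11*cos(j) - 3.75)^2 - 1.39*sin(j)/(-1.45*cos(j)^3 - 1.16*cos(j)^2 - 3.11*cos(j) - 3.75) = (-4.031*cos(j)^3 + 5.2606*cos(j)^2 + 3.6656*cos(j) + 10.1263)*sin(j)/(2.1025*cos(j)^6 + 3.364*cos(j)^5 + 10.3646*cos(j)^4 + 18.0902*cos(j)^3 + 18.3721*cos(j)^2 + 23.325*cos(j) + 14.0625)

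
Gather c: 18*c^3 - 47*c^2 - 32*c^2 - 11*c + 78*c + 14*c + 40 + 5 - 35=18*c^3 - 79*c^2 + 81*c + 10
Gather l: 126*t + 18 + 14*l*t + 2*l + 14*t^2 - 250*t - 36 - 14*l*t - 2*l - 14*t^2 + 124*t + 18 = 0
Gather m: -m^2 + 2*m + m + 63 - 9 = -m^2 + 3*m + 54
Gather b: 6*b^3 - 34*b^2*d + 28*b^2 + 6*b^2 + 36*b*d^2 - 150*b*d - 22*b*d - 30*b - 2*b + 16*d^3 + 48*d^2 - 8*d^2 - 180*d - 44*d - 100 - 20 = 6*b^3 + b^2*(34 - 34*d) + b*(36*d^2 - 172*d - 32) + 16*d^3 + 40*d^2 - 224*d - 120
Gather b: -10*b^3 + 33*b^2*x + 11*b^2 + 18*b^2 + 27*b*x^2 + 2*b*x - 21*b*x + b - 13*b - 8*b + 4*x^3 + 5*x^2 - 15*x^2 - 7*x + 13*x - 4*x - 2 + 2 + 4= -10*b^3 + b^2*(33*x + 29) + b*(27*x^2 - 19*x - 20) + 4*x^3 - 10*x^2 + 2*x + 4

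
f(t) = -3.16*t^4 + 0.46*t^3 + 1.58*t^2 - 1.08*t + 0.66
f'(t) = -12.64*t^3 + 1.38*t^2 + 3.16*t - 1.08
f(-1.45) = -9.82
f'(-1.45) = 35.77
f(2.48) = -104.82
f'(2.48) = -177.55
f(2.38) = -88.15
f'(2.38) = -156.15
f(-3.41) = -422.80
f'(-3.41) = 505.39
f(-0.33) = 1.13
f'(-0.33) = -1.52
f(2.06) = -47.74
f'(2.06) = -99.21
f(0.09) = 0.58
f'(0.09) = -0.79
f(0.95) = -1.12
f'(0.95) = -7.67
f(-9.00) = -20929.74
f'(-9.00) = 9296.82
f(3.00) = -231.90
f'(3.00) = -320.46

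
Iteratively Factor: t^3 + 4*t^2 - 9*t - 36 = (t + 3)*(t^2 + t - 12) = (t - 3)*(t + 3)*(t + 4)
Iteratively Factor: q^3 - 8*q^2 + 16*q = (q - 4)*(q^2 - 4*q) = q*(q - 4)*(q - 4)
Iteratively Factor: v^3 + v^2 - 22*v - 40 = (v + 4)*(v^2 - 3*v - 10) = (v - 5)*(v + 4)*(v + 2)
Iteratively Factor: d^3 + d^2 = (d)*(d^2 + d) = d^2*(d + 1)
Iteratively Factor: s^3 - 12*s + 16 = (s - 2)*(s^2 + 2*s - 8) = (s - 2)*(s + 4)*(s - 2)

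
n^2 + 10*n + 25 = (n + 5)^2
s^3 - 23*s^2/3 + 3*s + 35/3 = (s - 7)*(s - 5/3)*(s + 1)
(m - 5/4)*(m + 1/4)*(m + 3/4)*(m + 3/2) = m^4 + 5*m^3/4 - 23*m^2/16 - 117*m/64 - 45/128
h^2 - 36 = (h - 6)*(h + 6)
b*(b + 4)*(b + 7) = b^3 + 11*b^2 + 28*b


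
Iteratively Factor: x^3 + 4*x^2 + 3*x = (x + 1)*(x^2 + 3*x) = x*(x + 1)*(x + 3)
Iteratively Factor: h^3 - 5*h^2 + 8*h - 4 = (h - 1)*(h^2 - 4*h + 4) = (h - 2)*(h - 1)*(h - 2)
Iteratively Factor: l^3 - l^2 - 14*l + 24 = (l - 3)*(l^2 + 2*l - 8) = (l - 3)*(l - 2)*(l + 4)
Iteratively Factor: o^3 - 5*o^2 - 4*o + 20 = (o + 2)*(o^2 - 7*o + 10) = (o - 5)*(o + 2)*(o - 2)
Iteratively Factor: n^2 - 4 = (n + 2)*(n - 2)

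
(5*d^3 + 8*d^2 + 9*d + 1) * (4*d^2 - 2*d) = 20*d^5 + 22*d^4 + 20*d^3 - 14*d^2 - 2*d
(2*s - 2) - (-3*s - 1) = 5*s - 1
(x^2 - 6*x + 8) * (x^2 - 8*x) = x^4 - 14*x^3 + 56*x^2 - 64*x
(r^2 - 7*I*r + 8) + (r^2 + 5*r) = 2*r^2 + 5*r - 7*I*r + 8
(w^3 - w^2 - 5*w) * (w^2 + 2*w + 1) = w^5 + w^4 - 6*w^3 - 11*w^2 - 5*w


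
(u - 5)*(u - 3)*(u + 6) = u^3 - 2*u^2 - 33*u + 90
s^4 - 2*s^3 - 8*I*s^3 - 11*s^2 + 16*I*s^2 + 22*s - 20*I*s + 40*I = (s - 2)*(s - 5*I)*(s - 4*I)*(s + I)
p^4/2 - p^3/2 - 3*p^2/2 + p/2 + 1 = (p/2 + 1/2)*(p - 2)*(p - 1)*(p + 1)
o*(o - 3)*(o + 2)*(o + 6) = o^4 + 5*o^3 - 12*o^2 - 36*o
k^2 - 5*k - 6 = (k - 6)*(k + 1)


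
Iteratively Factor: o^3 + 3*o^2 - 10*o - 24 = (o - 3)*(o^2 + 6*o + 8) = (o - 3)*(o + 2)*(o + 4)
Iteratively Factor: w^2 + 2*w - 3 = (w + 3)*(w - 1)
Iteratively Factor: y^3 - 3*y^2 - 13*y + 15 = (y + 3)*(y^2 - 6*y + 5) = (y - 5)*(y + 3)*(y - 1)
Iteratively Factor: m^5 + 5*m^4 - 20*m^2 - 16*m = (m)*(m^4 + 5*m^3 - 20*m - 16) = m*(m + 4)*(m^3 + m^2 - 4*m - 4) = m*(m - 2)*(m + 4)*(m^2 + 3*m + 2) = m*(m - 2)*(m + 1)*(m + 4)*(m + 2)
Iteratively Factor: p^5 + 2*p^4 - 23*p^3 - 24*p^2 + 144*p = (p + 4)*(p^4 - 2*p^3 - 15*p^2 + 36*p) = (p - 3)*(p + 4)*(p^3 + p^2 - 12*p) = p*(p - 3)*(p + 4)*(p^2 + p - 12) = p*(p - 3)^2*(p + 4)*(p + 4)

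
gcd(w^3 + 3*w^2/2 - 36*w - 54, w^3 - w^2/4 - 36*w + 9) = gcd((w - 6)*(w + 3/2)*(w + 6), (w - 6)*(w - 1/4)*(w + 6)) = w^2 - 36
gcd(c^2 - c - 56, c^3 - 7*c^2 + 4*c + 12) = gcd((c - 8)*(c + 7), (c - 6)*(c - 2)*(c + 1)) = 1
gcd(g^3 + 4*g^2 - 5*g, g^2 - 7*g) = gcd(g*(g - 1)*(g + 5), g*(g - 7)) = g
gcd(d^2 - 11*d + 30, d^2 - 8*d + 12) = d - 6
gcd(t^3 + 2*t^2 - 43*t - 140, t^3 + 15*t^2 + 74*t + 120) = t^2 + 9*t + 20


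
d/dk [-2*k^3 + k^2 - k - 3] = -6*k^2 + 2*k - 1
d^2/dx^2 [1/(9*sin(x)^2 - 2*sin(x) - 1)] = 2*(162*sin(x)^4 - 27*sin(x)^3 - 223*sin(x)^2 + 53*sin(x) - 13)/(-9*sin(x)^2 + 2*sin(x) + 1)^3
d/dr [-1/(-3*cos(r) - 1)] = 3*sin(r)/(3*cos(r) + 1)^2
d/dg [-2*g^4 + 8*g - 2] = 8 - 8*g^3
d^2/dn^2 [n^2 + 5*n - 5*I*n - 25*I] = 2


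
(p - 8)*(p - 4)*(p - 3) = p^3 - 15*p^2 + 68*p - 96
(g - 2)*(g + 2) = g^2 - 4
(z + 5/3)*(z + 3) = z^2 + 14*z/3 + 5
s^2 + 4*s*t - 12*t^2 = (s - 2*t)*(s + 6*t)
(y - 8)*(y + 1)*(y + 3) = y^3 - 4*y^2 - 29*y - 24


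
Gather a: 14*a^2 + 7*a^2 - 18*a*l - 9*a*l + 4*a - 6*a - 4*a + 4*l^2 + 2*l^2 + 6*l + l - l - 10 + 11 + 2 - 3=21*a^2 + a*(-27*l - 6) + 6*l^2 + 6*l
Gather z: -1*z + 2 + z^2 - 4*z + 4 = z^2 - 5*z + 6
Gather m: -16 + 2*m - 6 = 2*m - 22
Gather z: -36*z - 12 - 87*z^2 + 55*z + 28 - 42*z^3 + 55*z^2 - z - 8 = -42*z^3 - 32*z^2 + 18*z + 8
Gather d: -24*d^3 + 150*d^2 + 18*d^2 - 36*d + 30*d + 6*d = -24*d^3 + 168*d^2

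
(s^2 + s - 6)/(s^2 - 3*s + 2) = (s + 3)/(s - 1)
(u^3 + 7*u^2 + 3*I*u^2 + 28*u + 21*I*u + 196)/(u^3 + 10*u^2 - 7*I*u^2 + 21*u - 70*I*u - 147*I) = (u^2 + 3*I*u + 28)/(u^2 + u*(3 - 7*I) - 21*I)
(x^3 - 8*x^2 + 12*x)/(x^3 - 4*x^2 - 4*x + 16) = x*(x - 6)/(x^2 - 2*x - 8)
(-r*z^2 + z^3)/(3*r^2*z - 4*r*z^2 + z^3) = z/(-3*r + z)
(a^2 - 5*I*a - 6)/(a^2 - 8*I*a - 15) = (a - 2*I)/(a - 5*I)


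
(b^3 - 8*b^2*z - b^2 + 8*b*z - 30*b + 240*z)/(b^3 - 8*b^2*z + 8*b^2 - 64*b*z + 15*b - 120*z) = (b - 6)/(b + 3)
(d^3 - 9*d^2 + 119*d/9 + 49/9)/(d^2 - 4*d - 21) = (d^2 - 2*d - 7/9)/(d + 3)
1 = 1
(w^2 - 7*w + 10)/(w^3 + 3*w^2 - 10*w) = (w - 5)/(w*(w + 5))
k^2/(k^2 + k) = k/(k + 1)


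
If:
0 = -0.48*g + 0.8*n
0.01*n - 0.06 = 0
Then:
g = 10.00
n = 6.00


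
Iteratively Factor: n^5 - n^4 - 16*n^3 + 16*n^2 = (n)*(n^4 - n^3 - 16*n^2 + 16*n) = n*(n + 4)*(n^3 - 5*n^2 + 4*n) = n*(n - 4)*(n + 4)*(n^2 - n) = n^2*(n - 4)*(n + 4)*(n - 1)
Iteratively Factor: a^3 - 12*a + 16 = (a - 2)*(a^2 + 2*a - 8) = (a - 2)*(a + 4)*(a - 2)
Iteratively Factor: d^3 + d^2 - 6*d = (d)*(d^2 + d - 6) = d*(d - 2)*(d + 3)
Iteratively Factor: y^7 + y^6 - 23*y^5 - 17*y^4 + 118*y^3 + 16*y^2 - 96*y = (y)*(y^6 + y^5 - 23*y^4 - 17*y^3 + 118*y^2 + 16*y - 96) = y*(y + 1)*(y^5 - 23*y^3 + 6*y^2 + 112*y - 96) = y*(y + 1)*(y + 3)*(y^4 - 3*y^3 - 14*y^2 + 48*y - 32) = y*(y - 1)*(y + 1)*(y + 3)*(y^3 - 2*y^2 - 16*y + 32) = y*(y - 2)*(y - 1)*(y + 1)*(y + 3)*(y^2 - 16) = y*(y - 4)*(y - 2)*(y - 1)*(y + 1)*(y + 3)*(y + 4)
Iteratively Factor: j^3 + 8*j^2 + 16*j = (j + 4)*(j^2 + 4*j) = (j + 4)^2*(j)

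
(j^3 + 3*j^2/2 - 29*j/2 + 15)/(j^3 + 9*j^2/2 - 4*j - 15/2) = (j - 2)/(j + 1)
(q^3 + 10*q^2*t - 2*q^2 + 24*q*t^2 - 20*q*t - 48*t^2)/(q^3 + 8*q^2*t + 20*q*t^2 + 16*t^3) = (q^2 + 6*q*t - 2*q - 12*t)/(q^2 + 4*q*t + 4*t^2)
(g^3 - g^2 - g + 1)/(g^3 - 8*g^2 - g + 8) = (g - 1)/(g - 8)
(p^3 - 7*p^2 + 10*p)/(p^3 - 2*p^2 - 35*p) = (-p^2 + 7*p - 10)/(-p^2 + 2*p + 35)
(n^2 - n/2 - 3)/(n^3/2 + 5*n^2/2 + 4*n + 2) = (2*n^2 - n - 6)/(n^3 + 5*n^2 + 8*n + 4)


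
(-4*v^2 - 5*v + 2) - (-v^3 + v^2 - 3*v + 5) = v^3 - 5*v^2 - 2*v - 3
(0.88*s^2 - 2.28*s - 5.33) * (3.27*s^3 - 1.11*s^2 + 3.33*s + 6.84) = 2.8776*s^5 - 8.4324*s^4 - 11.9679*s^3 + 4.3431*s^2 - 33.3441*s - 36.4572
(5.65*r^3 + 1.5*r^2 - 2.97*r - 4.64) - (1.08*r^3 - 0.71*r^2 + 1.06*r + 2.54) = 4.57*r^3 + 2.21*r^2 - 4.03*r - 7.18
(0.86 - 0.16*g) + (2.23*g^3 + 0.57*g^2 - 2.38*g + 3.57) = 2.23*g^3 + 0.57*g^2 - 2.54*g + 4.43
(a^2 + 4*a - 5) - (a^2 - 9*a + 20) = 13*a - 25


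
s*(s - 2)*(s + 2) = s^3 - 4*s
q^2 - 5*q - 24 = (q - 8)*(q + 3)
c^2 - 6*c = c*(c - 6)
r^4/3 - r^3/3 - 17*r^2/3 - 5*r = r*(r/3 + 1)*(r - 5)*(r + 1)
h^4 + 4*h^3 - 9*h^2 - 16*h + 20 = (h - 2)*(h - 1)*(h + 2)*(h + 5)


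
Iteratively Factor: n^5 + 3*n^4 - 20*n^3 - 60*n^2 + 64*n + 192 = (n + 4)*(n^4 - n^3 - 16*n^2 + 4*n + 48) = (n + 3)*(n + 4)*(n^3 - 4*n^2 - 4*n + 16) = (n - 4)*(n + 3)*(n + 4)*(n^2 - 4) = (n - 4)*(n + 2)*(n + 3)*(n + 4)*(n - 2)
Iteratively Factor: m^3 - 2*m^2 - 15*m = (m + 3)*(m^2 - 5*m) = (m - 5)*(m + 3)*(m)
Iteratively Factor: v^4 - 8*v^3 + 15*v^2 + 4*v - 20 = (v - 2)*(v^3 - 6*v^2 + 3*v + 10) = (v - 5)*(v - 2)*(v^2 - v - 2) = (v - 5)*(v - 2)^2*(v + 1)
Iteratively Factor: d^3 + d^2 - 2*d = (d - 1)*(d^2 + 2*d) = (d - 1)*(d + 2)*(d)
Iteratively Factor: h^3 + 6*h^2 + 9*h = (h)*(h^2 + 6*h + 9) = h*(h + 3)*(h + 3)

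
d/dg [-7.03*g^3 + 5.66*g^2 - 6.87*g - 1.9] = -21.09*g^2 + 11.32*g - 6.87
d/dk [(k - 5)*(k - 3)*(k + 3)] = 3*k^2 - 10*k - 9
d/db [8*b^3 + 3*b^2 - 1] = 6*b*(4*b + 1)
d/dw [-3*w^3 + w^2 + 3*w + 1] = -9*w^2 + 2*w + 3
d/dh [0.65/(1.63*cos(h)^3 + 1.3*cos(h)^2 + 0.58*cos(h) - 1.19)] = (3.1785*cos(h)^2 + 1.69*cos(h) + 0.377)*sin(h)/(1.63*cos(h)^3 + 1.3*cos(h)^2 + 0.58*cos(h) - 1.19)^2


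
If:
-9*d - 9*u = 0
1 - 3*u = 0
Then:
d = -1/3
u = 1/3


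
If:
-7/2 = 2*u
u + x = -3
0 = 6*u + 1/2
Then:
No Solution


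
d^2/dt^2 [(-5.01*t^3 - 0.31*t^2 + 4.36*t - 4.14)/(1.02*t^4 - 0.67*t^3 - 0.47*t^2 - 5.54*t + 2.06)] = (-10.424808*t^9 - 1.93514400000004*t^8 + 41.294088*t^7 - 527.586464*t^6 + 427.28442*t^5 + 109.0455*t^4 - 462.553924*t^3 + 420.167304*t^2 - 201.197064*t - 165.258048)/(1.061208*t^12 - 2.091204*t^11 - 0.0933299999999997*t^10 - 15.665023*t^9 + 29.188893*t^8 - 0.416295*t^7 + 80.194015*t^6 - 131.313198*t^5 + 16.95327*t^4 - 146.378132*t^3 + 183.690612*t^2 - 70.528632*t + 8.741816)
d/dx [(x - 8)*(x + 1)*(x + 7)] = 3*x^2 - 57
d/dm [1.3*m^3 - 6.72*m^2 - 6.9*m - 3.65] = 3.9*m^2 - 13.44*m - 6.9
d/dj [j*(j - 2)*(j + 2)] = 3*j^2 - 4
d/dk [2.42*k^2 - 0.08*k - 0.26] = 4.84*k - 0.08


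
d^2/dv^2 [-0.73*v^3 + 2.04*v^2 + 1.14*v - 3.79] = 4.08 - 4.38*v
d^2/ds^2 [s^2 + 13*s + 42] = 2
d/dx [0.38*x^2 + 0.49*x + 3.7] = 0.76*x + 0.49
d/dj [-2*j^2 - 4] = -4*j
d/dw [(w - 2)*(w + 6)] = 2*w + 4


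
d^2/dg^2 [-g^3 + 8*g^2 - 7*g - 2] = 16 - 6*g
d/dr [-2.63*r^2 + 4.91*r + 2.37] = 4.91 - 5.26*r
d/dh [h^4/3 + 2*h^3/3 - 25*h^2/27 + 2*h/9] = 4*h^3/3 + 2*h^2 - 50*h/27 + 2/9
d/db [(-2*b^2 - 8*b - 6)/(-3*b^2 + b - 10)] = 2*(-13*b^2 + 2*b + 43)/(9*b^4 - 6*b^3 + 61*b^2 - 20*b + 100)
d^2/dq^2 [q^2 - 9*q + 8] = 2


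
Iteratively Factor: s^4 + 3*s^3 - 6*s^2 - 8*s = (s - 2)*(s^3 + 5*s^2 + 4*s) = s*(s - 2)*(s^2 + 5*s + 4) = s*(s - 2)*(s + 1)*(s + 4)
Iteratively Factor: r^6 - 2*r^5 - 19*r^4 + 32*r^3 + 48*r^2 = (r - 4)*(r^5 + 2*r^4 - 11*r^3 - 12*r^2) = (r - 4)*(r + 4)*(r^4 - 2*r^3 - 3*r^2) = (r - 4)*(r + 1)*(r + 4)*(r^3 - 3*r^2) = r*(r - 4)*(r + 1)*(r + 4)*(r^2 - 3*r) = r*(r - 4)*(r - 3)*(r + 1)*(r + 4)*(r)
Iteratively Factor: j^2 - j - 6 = (j + 2)*(j - 3)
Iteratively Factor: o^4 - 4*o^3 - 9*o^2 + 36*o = (o + 3)*(o^3 - 7*o^2 + 12*o) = (o - 4)*(o + 3)*(o^2 - 3*o) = (o - 4)*(o - 3)*(o + 3)*(o)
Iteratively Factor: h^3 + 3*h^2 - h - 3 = (h + 1)*(h^2 + 2*h - 3) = (h + 1)*(h + 3)*(h - 1)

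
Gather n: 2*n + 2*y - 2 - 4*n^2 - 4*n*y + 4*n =-4*n^2 + n*(6 - 4*y) + 2*y - 2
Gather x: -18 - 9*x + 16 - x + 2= -10*x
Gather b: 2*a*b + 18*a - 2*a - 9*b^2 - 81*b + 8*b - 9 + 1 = 16*a - 9*b^2 + b*(2*a - 73) - 8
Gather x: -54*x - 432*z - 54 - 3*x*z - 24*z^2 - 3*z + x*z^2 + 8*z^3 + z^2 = x*(z^2 - 3*z - 54) + 8*z^3 - 23*z^2 - 435*z - 54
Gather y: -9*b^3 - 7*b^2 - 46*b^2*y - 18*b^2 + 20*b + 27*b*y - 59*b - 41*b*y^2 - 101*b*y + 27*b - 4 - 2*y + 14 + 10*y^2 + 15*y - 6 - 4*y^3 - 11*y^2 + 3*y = -9*b^3 - 25*b^2 - 12*b - 4*y^3 + y^2*(-41*b - 1) + y*(-46*b^2 - 74*b + 16) + 4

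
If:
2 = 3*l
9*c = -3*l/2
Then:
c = -1/9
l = 2/3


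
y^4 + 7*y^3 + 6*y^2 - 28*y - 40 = (y - 2)*(y + 2)^2*(y + 5)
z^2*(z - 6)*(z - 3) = z^4 - 9*z^3 + 18*z^2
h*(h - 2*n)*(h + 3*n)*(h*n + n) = h^4*n + h^3*n^2 + h^3*n - 6*h^2*n^3 + h^2*n^2 - 6*h*n^3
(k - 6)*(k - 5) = k^2 - 11*k + 30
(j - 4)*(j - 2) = j^2 - 6*j + 8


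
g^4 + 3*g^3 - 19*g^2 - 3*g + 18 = (g - 3)*(g - 1)*(g + 1)*(g + 6)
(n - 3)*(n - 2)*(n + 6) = n^3 + n^2 - 24*n + 36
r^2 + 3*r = r*(r + 3)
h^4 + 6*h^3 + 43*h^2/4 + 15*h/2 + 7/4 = (h + 1/2)*(h + 1)^2*(h + 7/2)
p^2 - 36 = (p - 6)*(p + 6)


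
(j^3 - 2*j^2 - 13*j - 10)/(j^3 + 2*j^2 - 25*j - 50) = (j + 1)/(j + 5)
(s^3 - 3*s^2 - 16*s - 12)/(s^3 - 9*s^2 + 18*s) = (s^2 + 3*s + 2)/(s*(s - 3))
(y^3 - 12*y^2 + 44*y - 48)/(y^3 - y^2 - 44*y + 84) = (y - 4)/(y + 7)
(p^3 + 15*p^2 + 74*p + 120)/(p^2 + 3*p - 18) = (p^2 + 9*p + 20)/(p - 3)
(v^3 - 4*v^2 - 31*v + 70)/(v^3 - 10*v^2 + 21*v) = (v^2 + 3*v - 10)/(v*(v - 3))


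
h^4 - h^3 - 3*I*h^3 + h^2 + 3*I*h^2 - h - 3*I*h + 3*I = (h - 1)*(h - 3*I)*(h - I)*(h + I)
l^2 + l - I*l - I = (l + 1)*(l - I)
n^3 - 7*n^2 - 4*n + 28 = (n - 7)*(n - 2)*(n + 2)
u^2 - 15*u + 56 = (u - 8)*(u - 7)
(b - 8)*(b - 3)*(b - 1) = b^3 - 12*b^2 + 35*b - 24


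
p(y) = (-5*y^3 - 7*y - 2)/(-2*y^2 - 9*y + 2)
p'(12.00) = 2.30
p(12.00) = 22.15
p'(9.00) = 2.20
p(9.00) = 15.39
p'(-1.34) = -2.60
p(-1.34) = 1.85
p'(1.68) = 0.96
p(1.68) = 2.00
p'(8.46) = 2.17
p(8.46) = 14.22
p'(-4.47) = -956.58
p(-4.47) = 209.80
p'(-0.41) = -1.47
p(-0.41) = 0.23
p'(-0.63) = -1.38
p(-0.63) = 0.53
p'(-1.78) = -4.13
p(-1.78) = 3.31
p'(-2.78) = -12.61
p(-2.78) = 10.80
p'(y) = (4*y + 9)*(-5*y^3 - 7*y - 2)/(-2*y^2 - 9*y + 2)^2 + (-15*y^2 - 7)/(-2*y^2 - 9*y + 2) = 2*(5*y^4 + 45*y^3 - 22*y^2 - 4*y - 16)/(4*y^4 + 36*y^3 + 73*y^2 - 36*y + 4)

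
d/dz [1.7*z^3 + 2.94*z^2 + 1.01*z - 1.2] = 5.1*z^2 + 5.88*z + 1.01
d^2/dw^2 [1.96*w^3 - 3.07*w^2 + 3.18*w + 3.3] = 11.76*w - 6.14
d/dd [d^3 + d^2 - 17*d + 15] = 3*d^2 + 2*d - 17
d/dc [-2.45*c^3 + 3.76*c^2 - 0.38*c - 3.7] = -7.35*c^2 + 7.52*c - 0.38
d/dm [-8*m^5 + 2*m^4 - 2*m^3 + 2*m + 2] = -40*m^4 + 8*m^3 - 6*m^2 + 2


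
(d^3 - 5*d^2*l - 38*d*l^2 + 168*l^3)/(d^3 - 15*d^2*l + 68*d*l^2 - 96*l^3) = (d^2 - d*l - 42*l^2)/(d^2 - 11*d*l + 24*l^2)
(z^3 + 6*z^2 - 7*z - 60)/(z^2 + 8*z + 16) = (z^2 + 2*z - 15)/(z + 4)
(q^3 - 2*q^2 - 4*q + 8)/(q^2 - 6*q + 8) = (q^2 - 4)/(q - 4)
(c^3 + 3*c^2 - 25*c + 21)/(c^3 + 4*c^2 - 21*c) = (c - 1)/c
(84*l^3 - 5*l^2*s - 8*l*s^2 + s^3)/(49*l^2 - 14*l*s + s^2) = (-12*l^2 - l*s + s^2)/(-7*l + s)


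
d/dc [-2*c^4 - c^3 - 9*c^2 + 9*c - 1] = -8*c^3 - 3*c^2 - 18*c + 9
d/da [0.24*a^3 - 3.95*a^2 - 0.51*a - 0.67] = 0.72*a^2 - 7.9*a - 0.51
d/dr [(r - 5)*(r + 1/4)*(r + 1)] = 3*r^2 - 15*r/2 - 6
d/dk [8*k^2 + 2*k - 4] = 16*k + 2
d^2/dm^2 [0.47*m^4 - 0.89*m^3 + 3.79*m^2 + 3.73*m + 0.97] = 5.64*m^2 - 5.34*m + 7.58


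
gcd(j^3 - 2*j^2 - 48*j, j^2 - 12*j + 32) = j - 8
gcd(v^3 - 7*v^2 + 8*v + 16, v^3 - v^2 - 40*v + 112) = v^2 - 8*v + 16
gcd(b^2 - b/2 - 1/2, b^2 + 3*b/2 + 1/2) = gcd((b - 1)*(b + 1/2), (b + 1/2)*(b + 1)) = b + 1/2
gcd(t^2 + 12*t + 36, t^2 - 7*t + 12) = 1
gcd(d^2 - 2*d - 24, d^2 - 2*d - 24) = d^2 - 2*d - 24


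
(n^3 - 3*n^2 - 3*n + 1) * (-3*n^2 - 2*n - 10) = -3*n^5 + 7*n^4 + 5*n^3 + 33*n^2 + 28*n - 10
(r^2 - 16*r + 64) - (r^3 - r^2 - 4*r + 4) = -r^3 + 2*r^2 - 12*r + 60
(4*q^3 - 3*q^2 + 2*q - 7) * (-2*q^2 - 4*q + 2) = -8*q^5 - 10*q^4 + 16*q^3 + 32*q - 14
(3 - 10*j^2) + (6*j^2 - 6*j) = -4*j^2 - 6*j + 3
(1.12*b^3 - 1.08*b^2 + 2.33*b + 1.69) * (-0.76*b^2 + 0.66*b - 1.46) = -0.8512*b^5 + 1.56*b^4 - 4.1188*b^3 + 1.8302*b^2 - 2.2864*b - 2.4674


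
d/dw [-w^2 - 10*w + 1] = -2*w - 10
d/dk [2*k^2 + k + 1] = 4*k + 1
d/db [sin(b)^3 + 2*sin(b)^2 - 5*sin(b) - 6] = (3*sin(b)^2 + 4*sin(b) - 5)*cos(b)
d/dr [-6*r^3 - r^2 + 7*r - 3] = -18*r^2 - 2*r + 7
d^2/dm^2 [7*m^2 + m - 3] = 14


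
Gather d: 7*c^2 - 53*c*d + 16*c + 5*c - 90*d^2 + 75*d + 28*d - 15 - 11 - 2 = 7*c^2 + 21*c - 90*d^2 + d*(103 - 53*c) - 28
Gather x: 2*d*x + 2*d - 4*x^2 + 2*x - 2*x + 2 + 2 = 2*d*x + 2*d - 4*x^2 + 4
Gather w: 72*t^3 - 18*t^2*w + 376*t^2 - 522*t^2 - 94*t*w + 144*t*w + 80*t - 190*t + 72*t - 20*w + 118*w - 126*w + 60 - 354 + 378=72*t^3 - 146*t^2 - 38*t + w*(-18*t^2 + 50*t - 28) + 84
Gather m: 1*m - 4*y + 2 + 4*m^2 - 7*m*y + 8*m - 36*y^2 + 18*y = 4*m^2 + m*(9 - 7*y) - 36*y^2 + 14*y + 2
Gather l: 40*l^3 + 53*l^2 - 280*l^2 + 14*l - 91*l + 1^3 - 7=40*l^3 - 227*l^2 - 77*l - 6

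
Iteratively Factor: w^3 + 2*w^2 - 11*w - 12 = (w + 4)*(w^2 - 2*w - 3) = (w - 3)*(w + 4)*(w + 1)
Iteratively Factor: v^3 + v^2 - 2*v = (v + 2)*(v^2 - v) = (v - 1)*(v + 2)*(v)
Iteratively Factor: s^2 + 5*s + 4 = (s + 4)*(s + 1)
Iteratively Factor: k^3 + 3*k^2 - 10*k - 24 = (k + 2)*(k^2 + k - 12) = (k + 2)*(k + 4)*(k - 3)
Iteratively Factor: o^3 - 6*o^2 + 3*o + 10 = (o - 5)*(o^2 - o - 2) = (o - 5)*(o + 1)*(o - 2)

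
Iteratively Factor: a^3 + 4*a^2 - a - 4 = (a + 4)*(a^2 - 1) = (a - 1)*(a + 4)*(a + 1)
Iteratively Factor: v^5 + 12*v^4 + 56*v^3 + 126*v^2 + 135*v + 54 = (v + 3)*(v^4 + 9*v^3 + 29*v^2 + 39*v + 18) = (v + 2)*(v + 3)*(v^3 + 7*v^2 + 15*v + 9) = (v + 2)*(v + 3)^2*(v^2 + 4*v + 3) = (v + 1)*(v + 2)*(v + 3)^2*(v + 3)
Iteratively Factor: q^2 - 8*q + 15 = (q - 3)*(q - 5)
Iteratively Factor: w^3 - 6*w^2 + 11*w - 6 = (w - 1)*(w^2 - 5*w + 6) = (w - 3)*(w - 1)*(w - 2)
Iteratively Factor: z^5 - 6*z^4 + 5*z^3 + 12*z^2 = (z)*(z^4 - 6*z^3 + 5*z^2 + 12*z) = z*(z - 4)*(z^3 - 2*z^2 - 3*z) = z^2*(z - 4)*(z^2 - 2*z - 3) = z^2*(z - 4)*(z + 1)*(z - 3)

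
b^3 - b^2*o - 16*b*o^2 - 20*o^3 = (b - 5*o)*(b + 2*o)^2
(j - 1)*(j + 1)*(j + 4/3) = j^3 + 4*j^2/3 - j - 4/3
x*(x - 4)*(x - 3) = x^3 - 7*x^2 + 12*x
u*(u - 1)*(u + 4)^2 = u^4 + 7*u^3 + 8*u^2 - 16*u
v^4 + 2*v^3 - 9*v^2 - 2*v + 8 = (v - 2)*(v - 1)*(v + 1)*(v + 4)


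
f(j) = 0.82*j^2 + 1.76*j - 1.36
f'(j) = 1.64*j + 1.76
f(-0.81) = -2.25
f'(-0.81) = 0.43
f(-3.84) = 3.97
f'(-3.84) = -4.54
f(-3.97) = 4.58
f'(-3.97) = -4.75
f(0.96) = 1.09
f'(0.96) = 3.33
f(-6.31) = 20.18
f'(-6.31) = -8.59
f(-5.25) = 12.00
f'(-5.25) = -6.85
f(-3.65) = 3.14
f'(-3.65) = -4.23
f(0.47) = -0.35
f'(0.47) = 2.53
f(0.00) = -1.36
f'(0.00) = 1.76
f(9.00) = 80.90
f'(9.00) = 16.52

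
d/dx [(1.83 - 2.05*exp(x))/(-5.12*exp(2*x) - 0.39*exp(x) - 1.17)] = (-10.496*exp(2*x) + 18.7392*exp(x) + 3.1122)*exp(x)/(26.2144*exp(4*x) + 3.9936*exp(3*x) + 12.1329*exp(2*x) + 0.9126*exp(x) + 1.3689)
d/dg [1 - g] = -1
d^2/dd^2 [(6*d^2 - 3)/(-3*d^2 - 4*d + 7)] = 6*(24*d^3 - 99*d^2 + 36*d - 61)/(27*d^6 + 108*d^5 - 45*d^4 - 440*d^3 + 105*d^2 + 588*d - 343)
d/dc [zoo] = 0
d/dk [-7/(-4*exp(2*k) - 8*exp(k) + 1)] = -56*(exp(k) + 1)*exp(k)/(4*exp(2*k) + 8*exp(k) - 1)^2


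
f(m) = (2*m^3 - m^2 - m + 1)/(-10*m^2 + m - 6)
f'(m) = (20*m - 1)*(2*m^3 - m^2 - m + 1)/(-10*m^2 + m - 6)^2 + (6*m^2 - 2*m - 1)/(-10*m^2 + m - 6) = (-20*m^4 + 4*m^3 - 47*m^2 + 32*m + 5)/(100*m^4 - 20*m^3 + 121*m^2 - 12*m + 36)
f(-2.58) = 0.50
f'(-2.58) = -0.24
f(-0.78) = -0.02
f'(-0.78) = -0.35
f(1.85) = -0.22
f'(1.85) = -0.21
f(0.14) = -0.14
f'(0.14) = 0.23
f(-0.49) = -0.11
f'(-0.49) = -0.30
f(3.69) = -0.61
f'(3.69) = -0.21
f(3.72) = -0.61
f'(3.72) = -0.21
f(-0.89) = 0.02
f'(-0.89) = -0.35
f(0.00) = -0.17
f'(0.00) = 0.14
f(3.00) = -0.46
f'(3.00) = -0.21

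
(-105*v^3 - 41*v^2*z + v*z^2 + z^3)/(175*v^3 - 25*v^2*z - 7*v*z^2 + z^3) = (3*v + z)/(-5*v + z)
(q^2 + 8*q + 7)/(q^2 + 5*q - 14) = (q + 1)/(q - 2)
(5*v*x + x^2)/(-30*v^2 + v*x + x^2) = x*(5*v + x)/(-30*v^2 + v*x + x^2)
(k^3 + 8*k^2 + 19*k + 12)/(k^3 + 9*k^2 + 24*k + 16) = (k + 3)/(k + 4)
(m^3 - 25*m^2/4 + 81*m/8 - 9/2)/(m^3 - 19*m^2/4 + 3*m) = (m - 3/2)/m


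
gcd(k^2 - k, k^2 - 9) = 1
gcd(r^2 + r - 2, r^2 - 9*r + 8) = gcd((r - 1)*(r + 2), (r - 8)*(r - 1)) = r - 1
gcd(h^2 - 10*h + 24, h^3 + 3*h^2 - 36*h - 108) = h - 6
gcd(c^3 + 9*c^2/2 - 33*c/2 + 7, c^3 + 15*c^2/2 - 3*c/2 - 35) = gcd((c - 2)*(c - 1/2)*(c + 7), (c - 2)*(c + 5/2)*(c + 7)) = c^2 + 5*c - 14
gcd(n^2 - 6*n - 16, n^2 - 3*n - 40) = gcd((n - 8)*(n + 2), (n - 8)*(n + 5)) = n - 8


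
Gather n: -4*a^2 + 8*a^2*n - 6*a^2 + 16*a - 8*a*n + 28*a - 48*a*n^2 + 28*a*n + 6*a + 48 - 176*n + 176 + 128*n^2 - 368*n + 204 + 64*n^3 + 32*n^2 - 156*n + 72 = -10*a^2 + 50*a + 64*n^3 + n^2*(160 - 48*a) + n*(8*a^2 + 20*a - 700) + 500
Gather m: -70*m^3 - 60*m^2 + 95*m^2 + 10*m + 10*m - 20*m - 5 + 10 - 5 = -70*m^3 + 35*m^2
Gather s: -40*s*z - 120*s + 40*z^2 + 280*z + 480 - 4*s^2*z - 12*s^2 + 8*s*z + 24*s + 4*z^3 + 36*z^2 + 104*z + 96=s^2*(-4*z - 12) + s*(-32*z - 96) + 4*z^3 + 76*z^2 + 384*z + 576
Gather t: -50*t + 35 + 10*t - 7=28 - 40*t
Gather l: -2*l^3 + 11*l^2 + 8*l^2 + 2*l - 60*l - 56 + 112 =-2*l^3 + 19*l^2 - 58*l + 56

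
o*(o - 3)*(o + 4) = o^3 + o^2 - 12*o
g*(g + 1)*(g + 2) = g^3 + 3*g^2 + 2*g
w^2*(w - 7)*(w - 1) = w^4 - 8*w^3 + 7*w^2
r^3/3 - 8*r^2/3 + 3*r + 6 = (r/3 + 1/3)*(r - 6)*(r - 3)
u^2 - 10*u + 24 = (u - 6)*(u - 4)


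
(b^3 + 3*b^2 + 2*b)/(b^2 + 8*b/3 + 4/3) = 3*b*(b + 1)/(3*b + 2)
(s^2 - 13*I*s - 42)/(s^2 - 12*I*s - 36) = (s - 7*I)/(s - 6*I)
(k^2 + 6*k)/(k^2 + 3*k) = (k + 6)/(k + 3)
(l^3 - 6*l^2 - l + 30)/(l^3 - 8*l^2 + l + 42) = (l - 5)/(l - 7)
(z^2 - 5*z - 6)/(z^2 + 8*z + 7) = (z - 6)/(z + 7)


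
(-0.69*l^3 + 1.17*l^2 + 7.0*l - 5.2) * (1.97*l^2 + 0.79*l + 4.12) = -1.3593*l^5 + 1.7598*l^4 + 11.8715*l^3 + 0.106400000000001*l^2 + 24.732*l - 21.424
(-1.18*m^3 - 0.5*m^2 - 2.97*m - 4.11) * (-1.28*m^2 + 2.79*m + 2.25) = 1.5104*m^5 - 2.6522*m^4 - 0.248399999999999*m^3 - 4.1505*m^2 - 18.1494*m - 9.2475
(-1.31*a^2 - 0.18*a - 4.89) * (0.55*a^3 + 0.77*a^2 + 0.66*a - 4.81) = -0.7205*a^5 - 1.1077*a^4 - 3.6927*a^3 + 2.417*a^2 - 2.3616*a + 23.5209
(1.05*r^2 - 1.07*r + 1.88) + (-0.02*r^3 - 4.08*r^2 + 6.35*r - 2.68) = -0.02*r^3 - 3.03*r^2 + 5.28*r - 0.8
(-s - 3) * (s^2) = -s^3 - 3*s^2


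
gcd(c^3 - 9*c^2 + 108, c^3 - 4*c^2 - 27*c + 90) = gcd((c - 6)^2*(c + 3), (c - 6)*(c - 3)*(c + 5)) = c - 6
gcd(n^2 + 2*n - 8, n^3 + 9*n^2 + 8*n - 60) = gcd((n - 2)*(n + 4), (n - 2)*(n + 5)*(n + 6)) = n - 2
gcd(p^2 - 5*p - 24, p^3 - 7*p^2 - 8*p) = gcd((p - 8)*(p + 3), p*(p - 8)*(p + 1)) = p - 8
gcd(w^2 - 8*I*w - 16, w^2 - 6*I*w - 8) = w - 4*I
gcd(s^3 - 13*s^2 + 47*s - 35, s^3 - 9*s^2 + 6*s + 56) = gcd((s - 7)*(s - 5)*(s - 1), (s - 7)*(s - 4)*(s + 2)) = s - 7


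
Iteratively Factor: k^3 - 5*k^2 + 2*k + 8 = (k - 2)*(k^2 - 3*k - 4) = (k - 2)*(k + 1)*(k - 4)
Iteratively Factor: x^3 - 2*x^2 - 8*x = (x)*(x^2 - 2*x - 8) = x*(x - 4)*(x + 2)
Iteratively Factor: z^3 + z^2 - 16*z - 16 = (z + 4)*(z^2 - 3*z - 4) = (z + 1)*(z + 4)*(z - 4)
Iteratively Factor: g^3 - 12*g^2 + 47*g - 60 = (g - 3)*(g^2 - 9*g + 20) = (g - 5)*(g - 3)*(g - 4)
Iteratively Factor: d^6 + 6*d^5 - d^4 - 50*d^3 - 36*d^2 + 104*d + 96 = (d + 2)*(d^5 + 4*d^4 - 9*d^3 - 32*d^2 + 28*d + 48) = (d - 2)*(d + 2)*(d^4 + 6*d^3 + 3*d^2 - 26*d - 24) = (d - 2)*(d + 2)*(d + 3)*(d^3 + 3*d^2 - 6*d - 8) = (d - 2)*(d + 2)*(d + 3)*(d + 4)*(d^2 - d - 2) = (d - 2)^2*(d + 2)*(d + 3)*(d + 4)*(d + 1)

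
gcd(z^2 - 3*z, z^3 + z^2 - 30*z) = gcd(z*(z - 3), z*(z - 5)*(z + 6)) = z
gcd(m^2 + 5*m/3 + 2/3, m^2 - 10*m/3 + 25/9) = 1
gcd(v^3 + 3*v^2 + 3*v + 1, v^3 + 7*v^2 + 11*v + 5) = v^2 + 2*v + 1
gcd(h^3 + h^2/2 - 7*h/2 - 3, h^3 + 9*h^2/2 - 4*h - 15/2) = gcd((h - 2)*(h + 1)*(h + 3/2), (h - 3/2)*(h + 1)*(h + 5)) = h + 1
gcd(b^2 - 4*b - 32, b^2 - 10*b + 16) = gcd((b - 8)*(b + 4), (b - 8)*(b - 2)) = b - 8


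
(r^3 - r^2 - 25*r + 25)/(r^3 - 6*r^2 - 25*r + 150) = (r - 1)/(r - 6)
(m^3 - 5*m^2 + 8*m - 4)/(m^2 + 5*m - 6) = (m^2 - 4*m + 4)/(m + 6)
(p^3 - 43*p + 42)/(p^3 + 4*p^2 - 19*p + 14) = (p - 6)/(p - 2)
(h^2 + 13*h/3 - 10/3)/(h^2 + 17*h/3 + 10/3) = (3*h - 2)/(3*h + 2)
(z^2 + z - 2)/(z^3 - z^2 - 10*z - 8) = (z - 1)/(z^2 - 3*z - 4)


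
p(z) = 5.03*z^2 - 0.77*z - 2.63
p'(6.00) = 59.59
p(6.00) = 173.83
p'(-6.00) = -61.13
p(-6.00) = 183.07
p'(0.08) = 0.03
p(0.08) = -2.66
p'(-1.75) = -18.38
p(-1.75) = 14.12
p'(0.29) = 2.15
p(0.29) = -2.43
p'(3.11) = 30.52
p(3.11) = 43.63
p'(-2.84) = -29.34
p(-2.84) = 40.13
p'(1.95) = 18.85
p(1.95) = 15.00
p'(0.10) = 0.24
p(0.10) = -2.66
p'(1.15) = 10.80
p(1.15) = 3.14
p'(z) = 10.06*z - 0.77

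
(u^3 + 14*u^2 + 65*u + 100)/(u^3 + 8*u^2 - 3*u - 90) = (u^2 + 9*u + 20)/(u^2 + 3*u - 18)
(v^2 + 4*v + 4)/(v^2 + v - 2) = (v + 2)/(v - 1)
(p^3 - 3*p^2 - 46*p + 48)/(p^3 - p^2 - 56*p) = (p^2 + 5*p - 6)/(p*(p + 7))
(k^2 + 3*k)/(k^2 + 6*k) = (k + 3)/(k + 6)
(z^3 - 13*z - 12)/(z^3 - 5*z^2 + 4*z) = (z^2 + 4*z + 3)/(z*(z - 1))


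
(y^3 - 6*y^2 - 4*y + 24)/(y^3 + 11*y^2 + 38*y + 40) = (y^2 - 8*y + 12)/(y^2 + 9*y + 20)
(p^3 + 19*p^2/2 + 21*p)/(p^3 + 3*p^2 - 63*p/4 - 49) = 2*p*(p + 6)/(2*p^2 - p - 28)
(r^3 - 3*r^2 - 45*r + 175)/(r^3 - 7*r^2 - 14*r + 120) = (r^2 + 2*r - 35)/(r^2 - 2*r - 24)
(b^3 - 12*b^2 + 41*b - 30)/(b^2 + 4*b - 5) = (b^2 - 11*b + 30)/(b + 5)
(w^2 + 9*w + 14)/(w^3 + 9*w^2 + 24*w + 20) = (w + 7)/(w^2 + 7*w + 10)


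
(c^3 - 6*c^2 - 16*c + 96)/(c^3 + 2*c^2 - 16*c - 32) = (c - 6)/(c + 2)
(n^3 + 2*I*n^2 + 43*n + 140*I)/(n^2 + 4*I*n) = n - 2*I + 35/n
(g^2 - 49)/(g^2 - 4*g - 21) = (g + 7)/(g + 3)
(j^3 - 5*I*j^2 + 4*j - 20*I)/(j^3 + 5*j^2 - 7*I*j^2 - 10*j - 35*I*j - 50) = (j + 2*I)/(j + 5)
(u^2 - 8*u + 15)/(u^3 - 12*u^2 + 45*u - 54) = (u - 5)/(u^2 - 9*u + 18)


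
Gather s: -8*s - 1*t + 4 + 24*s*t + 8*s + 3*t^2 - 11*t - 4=24*s*t + 3*t^2 - 12*t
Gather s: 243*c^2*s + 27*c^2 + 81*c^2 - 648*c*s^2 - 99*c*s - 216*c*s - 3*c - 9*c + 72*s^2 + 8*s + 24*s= 108*c^2 - 12*c + s^2*(72 - 648*c) + s*(243*c^2 - 315*c + 32)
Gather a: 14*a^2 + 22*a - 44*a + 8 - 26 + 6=14*a^2 - 22*a - 12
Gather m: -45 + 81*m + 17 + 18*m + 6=99*m - 22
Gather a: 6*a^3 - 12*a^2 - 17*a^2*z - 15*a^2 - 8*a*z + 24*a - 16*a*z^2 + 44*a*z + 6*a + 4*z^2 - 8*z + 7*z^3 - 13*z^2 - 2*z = 6*a^3 + a^2*(-17*z - 27) + a*(-16*z^2 + 36*z + 30) + 7*z^3 - 9*z^2 - 10*z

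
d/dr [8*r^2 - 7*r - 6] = 16*r - 7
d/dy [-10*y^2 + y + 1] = 1 - 20*y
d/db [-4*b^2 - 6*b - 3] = -8*b - 6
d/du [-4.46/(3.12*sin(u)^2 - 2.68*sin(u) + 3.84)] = (27.8304*sin(u) - 11.9528)*cos(u)/(3.12*sin(u)^2 - 2.68*sin(u) + 3.84)^2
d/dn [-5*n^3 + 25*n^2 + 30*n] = -15*n^2 + 50*n + 30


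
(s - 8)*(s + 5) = s^2 - 3*s - 40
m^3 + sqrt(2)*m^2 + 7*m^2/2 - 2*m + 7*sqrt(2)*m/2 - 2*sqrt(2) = (m - 1/2)*(m + 4)*(m + sqrt(2))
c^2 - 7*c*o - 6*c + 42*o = (c - 6)*(c - 7*o)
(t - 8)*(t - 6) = t^2 - 14*t + 48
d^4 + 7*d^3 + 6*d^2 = d^2*(d + 1)*(d + 6)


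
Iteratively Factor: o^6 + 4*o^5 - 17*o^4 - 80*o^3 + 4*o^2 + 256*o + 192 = (o - 4)*(o^5 + 8*o^4 + 15*o^3 - 20*o^2 - 76*o - 48) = (o - 4)*(o + 4)*(o^4 + 4*o^3 - o^2 - 16*o - 12) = (o - 4)*(o - 2)*(o + 4)*(o^3 + 6*o^2 + 11*o + 6) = (o - 4)*(o - 2)*(o + 3)*(o + 4)*(o^2 + 3*o + 2) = (o - 4)*(o - 2)*(o + 1)*(o + 3)*(o + 4)*(o + 2)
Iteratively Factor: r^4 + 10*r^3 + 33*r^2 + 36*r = (r + 3)*(r^3 + 7*r^2 + 12*r) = r*(r + 3)*(r^2 + 7*r + 12) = r*(r + 3)^2*(r + 4)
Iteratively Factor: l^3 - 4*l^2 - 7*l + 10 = (l + 2)*(l^2 - 6*l + 5) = (l - 1)*(l + 2)*(l - 5)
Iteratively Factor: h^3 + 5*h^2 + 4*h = (h)*(h^2 + 5*h + 4) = h*(h + 4)*(h + 1)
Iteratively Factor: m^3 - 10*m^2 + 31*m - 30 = (m - 2)*(m^2 - 8*m + 15) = (m - 3)*(m - 2)*(m - 5)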